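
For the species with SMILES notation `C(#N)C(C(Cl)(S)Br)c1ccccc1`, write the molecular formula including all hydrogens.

C9H7BrClNS

Heavy atoms from the SMILES: 1 Br, 9 C, 1 Cl, 1 N, 1 S.
Implicit hydrogens by atom environment:
  5 × C (aromatic): 1 H each → 5
  2 × C: no H
  1 × Br: no H
  1 × C: 1 H
  1 × C (aromatic): no H
  1 × Cl: no H
  1 × N: no H
  1 × S: 1 H
  Total hydrogens = 7.
Molecular formula: C9H7BrClNS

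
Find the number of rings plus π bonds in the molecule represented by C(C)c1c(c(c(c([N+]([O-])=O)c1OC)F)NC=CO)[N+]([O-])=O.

7

Molecular formula from the SMILES: C11H12FN3O6.
DoU = (2C + 2 + N − H − X)/2 = (2·11 + 2 + 3 − 12 − 1)/2 = 14/2 = 7.
(Structurally: 1 ring(s) + 6 π bond(s) = 7.)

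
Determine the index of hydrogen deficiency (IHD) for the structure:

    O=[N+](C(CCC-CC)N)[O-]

1

Molecular formula from the SMILES: C6H14N2O2.
DoU = (2C + 2 + N − H − X)/2 = (2·6 + 2 + 2 − 14 − 0)/2 = 2/2 = 1.
(Structurally: 0 ring(s) + 1 π bond(s) = 1.)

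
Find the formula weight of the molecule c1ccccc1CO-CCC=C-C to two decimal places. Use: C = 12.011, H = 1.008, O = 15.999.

176.26

Molecular formula: C12H16O.
M = 12×12.011 + 16×1.008 + 1×15.999 = 176.26 g/mol.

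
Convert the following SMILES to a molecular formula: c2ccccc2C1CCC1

Heavy atoms from the SMILES: 10 C.
Implicit hydrogens by atom environment:
  5 × C (aromatic): 1 H each → 5
  3 × C: 2 H each → 6
  1 × C: 1 H
  1 × C (aromatic): no H
  Total hydrogens = 12.
Molecular formula: C10H12

C10H12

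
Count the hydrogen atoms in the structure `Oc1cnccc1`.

5

Hydrogens are implicit in SMILES; fill each atom to its normal valence:
  4 × C (aromatic): 1 H each → 4
  1 × C (aromatic): no H
  1 × N (aromatic): no H
  1 × O: 1 H
  Total hydrogens = 5.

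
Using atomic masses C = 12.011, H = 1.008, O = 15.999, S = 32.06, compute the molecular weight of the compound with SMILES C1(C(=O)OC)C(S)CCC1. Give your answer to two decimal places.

160.23

Molecular formula: C7H12O2S.
M = 7×12.011 + 12×1.008 + 2×15.999 + 1×32.06 = 160.23 g/mol.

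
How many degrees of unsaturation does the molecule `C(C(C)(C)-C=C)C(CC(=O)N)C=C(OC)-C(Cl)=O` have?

4

Molecular formula from the SMILES: C13H20ClNO3.
DoU = (2C + 2 + N − H − X)/2 = (2·13 + 2 + 1 − 20 − 1)/2 = 8/2 = 4.
(Structurally: 0 ring(s) + 4 π bond(s) = 4.)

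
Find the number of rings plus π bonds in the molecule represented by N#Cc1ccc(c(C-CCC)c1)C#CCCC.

Molecular formula from the SMILES: C16H19N.
DoU = (2C + 2 + N − H − X)/2 = (2·16 + 2 + 1 − 19 − 0)/2 = 16/2 = 8.
(Structurally: 1 ring(s) + 7 π bond(s) = 8.)

8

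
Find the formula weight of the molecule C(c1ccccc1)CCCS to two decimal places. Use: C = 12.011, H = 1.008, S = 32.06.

Molecular formula: C10H14S.
M = 10×12.011 + 14×1.008 + 1×32.06 = 166.28 g/mol.

166.28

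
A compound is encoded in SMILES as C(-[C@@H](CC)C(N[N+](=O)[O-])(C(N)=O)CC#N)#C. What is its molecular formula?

Heavy atoms from the SMILES: 9 C, 4 N, 3 O.
Implicit hydrogens by atom environment:
  4 × C: no H
  2 × C: 2 H each → 4
  2 × C: 1 H each → 2
  2 × O: no H
  1 × C: 3 H
  1 × N: 2 H
  1 × N: 1 H
  1 × N (charge +1): no H
  1 × N: no H
  1 × O (charge -1): no H
  Total hydrogens = 12.
Molecular formula: C9H12N4O3

C9H12N4O3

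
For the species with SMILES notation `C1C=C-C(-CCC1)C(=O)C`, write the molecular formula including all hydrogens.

Heavy atoms from the SMILES: 9 C, 1 O.
Implicit hydrogens by atom environment:
  4 × C: 2 H each → 8
  3 × C: 1 H each → 3
  1 × C: 3 H
  1 × C: no H
  1 × O: no H
  Total hydrogens = 14.
Molecular formula: C9H14O

C9H14O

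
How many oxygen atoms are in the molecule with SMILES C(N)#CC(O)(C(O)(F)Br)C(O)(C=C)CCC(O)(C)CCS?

4

The symbol for oxygen appears 4 times in the SMILES.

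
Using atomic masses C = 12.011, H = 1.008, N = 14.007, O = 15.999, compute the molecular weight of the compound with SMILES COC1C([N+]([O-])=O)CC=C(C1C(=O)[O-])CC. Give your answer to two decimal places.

Molecular formula: C10H14NO5-.
M = 10×12.011 + 14×1.008 + 1×14.007 + 5×15.999 = 228.22 g/mol.

228.22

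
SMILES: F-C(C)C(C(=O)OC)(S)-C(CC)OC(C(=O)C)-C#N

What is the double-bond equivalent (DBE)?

Molecular formula from the SMILES: C12H18FNO4S.
DoU = (2C + 2 + N − H − X)/2 = (2·12 + 2 + 1 − 18 − 1)/2 = 8/2 = 4.
(Structurally: 0 ring(s) + 4 π bond(s) = 4.)

4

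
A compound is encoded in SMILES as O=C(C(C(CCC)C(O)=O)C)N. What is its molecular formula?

C8H15NO3

Heavy atoms from the SMILES: 8 C, 1 N, 3 O.
Implicit hydrogens by atom environment:
  2 × C: 3 H each → 6
  2 × C: 2 H each → 4
  2 × C: 1 H each → 2
  2 × C: no H
  2 × O: no H
  1 × N: 2 H
  1 × O: 1 H
  Total hydrogens = 15.
Molecular formula: C8H15NO3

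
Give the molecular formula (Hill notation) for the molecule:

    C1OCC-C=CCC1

C7H12O

Heavy atoms from the SMILES: 7 C, 1 O.
Implicit hydrogens by atom environment:
  5 × C: 2 H each → 10
  2 × C: 1 H each → 2
  1 × O: no H
  Total hydrogens = 12.
Molecular formula: C7H12O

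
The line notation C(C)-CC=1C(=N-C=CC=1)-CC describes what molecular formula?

Heavy atoms from the SMILES: 10 C, 1 N.
Implicit hydrogens by atom environment:
  3 × C: 2 H each → 6
  3 × C (aromatic): 1 H each → 3
  2 × C: 3 H each → 6
  2 × C (aromatic): no H
  1 × N (aromatic): no H
  Total hydrogens = 15.
Molecular formula: C10H15N

C10H15N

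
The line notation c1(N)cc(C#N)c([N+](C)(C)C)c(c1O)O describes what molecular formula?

C10H14N3O2+

Heavy atoms from the SMILES: 10 C, 3 N, 2 O.
Implicit hydrogens by atom environment:
  5 × C (aromatic): no H
  3 × C: 3 H each → 9
  2 × O: 1 H each → 2
  1 × C (aromatic): 1 H
  1 × C: no H
  1 × N: 2 H
  1 × N (charge +1): no H
  1 × N: no H
  Total hydrogens = 14.
Net charge +1.
Molecular formula: C10H14N3O2+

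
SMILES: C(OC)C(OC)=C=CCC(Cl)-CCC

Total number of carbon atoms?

11

The symbol for carbon appears 11 times in the SMILES. (Cl is a single chlorine, not C + l.)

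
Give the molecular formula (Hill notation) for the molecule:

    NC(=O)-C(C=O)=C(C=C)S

C6H7NO2S

Heavy atoms from the SMILES: 6 C, 1 N, 2 O, 1 S.
Implicit hydrogens by atom environment:
  3 × C: no H
  2 × C: 1 H each → 2
  2 × O: no H
  1 × C: 2 H
  1 × N: 2 H
  1 × S: 1 H
  Total hydrogens = 7.
Molecular formula: C6H7NO2S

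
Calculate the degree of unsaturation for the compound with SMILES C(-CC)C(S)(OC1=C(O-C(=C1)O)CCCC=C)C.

Molecular formula from the SMILES: C14H22O3S.
DoU = (2C + 2 + N − H − X)/2 = (2·14 + 2 + 0 − 22 − 0)/2 = 8/2 = 4.
(Structurally: 1 ring(s) + 3 π bond(s) = 4.)

4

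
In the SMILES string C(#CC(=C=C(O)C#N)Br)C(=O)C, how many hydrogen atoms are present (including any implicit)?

4

Hydrogens are implicit in SMILES; fill each atom to its normal valence:
  7 × C: no H
  1 × Br: no H
  1 × C: 3 H
  1 × N: no H
  1 × O: 1 H
  1 × O: no H
  Total hydrogens = 4.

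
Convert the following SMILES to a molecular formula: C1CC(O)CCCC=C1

Heavy atoms from the SMILES: 8 C, 1 O.
Implicit hydrogens by atom environment:
  5 × C: 2 H each → 10
  3 × C: 1 H each → 3
  1 × O: 1 H
  Total hydrogens = 14.
Molecular formula: C8H14O

C8H14O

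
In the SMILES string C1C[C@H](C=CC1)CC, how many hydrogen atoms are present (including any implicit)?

Hydrogens are implicit in SMILES; fill each atom to its normal valence:
  4 × C: 2 H each → 8
  3 × C: 1 H each → 3
  1 × C: 3 H
  Total hydrogens = 14.

14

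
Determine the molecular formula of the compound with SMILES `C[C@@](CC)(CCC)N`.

C7H17N

Heavy atoms from the SMILES: 7 C, 1 N.
Implicit hydrogens by atom environment:
  3 × C: 3 H each → 9
  3 × C: 2 H each → 6
  1 × C: no H
  1 × N: 2 H
  Total hydrogens = 17.
Molecular formula: C7H17N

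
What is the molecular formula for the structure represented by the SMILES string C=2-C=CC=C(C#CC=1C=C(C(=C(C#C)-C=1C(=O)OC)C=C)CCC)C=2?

Heavy atoms from the SMILES: 23 C, 2 O.
Implicit hydrogens by atom environment:
  6 × C (aromatic): 1 H each → 6
  6 × C (aromatic): no H
  4 × C: no H
  3 × C: 2 H each → 6
  2 × C: 3 H each → 6
  2 × C: 1 H each → 2
  2 × O: no H
  Total hydrogens = 20.
Molecular formula: C23H20O2

C23H20O2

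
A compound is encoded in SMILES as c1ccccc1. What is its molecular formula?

Heavy atoms from the SMILES: 6 C.
Implicit hydrogens by atom environment:
  6 × C (aromatic): 1 H each → 6
  Total hydrogens = 6.
Molecular formula: C6H6

C6H6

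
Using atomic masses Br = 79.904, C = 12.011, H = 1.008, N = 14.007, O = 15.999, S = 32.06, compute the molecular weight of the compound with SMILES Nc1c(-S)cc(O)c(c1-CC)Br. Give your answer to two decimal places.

Molecular formula: C8H10BrNOS.
M = 1×79.904 + 8×12.011 + 10×1.008 + 1×14.007 + 1×15.999 + 1×32.06 = 248.14 g/mol.

248.14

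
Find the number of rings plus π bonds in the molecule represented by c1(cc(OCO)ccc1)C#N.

Molecular formula from the SMILES: C8H7NO2.
DoU = (2C + 2 + N − H − X)/2 = (2·8 + 2 + 1 − 7 − 0)/2 = 12/2 = 6.
(Structurally: 1 ring(s) + 5 π bond(s) = 6.)

6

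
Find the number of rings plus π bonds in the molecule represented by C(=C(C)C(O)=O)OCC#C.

4

Molecular formula from the SMILES: C7H8O3.
DoU = (2C + 2 + N − H − X)/2 = (2·7 + 2 + 0 − 8 − 0)/2 = 8/2 = 4.
(Structurally: 0 ring(s) + 4 π bond(s) = 4.)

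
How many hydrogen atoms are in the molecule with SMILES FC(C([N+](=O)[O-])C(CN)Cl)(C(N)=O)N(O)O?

10

Hydrogens are implicit in SMILES; fill each atom to its normal valence:
  2 × C: 1 H each → 2
  2 × C: no H
  2 × N: 2 H each → 4
  2 × O: 1 H each → 2
  2 × O: no H
  1 × C: 2 H
  1 × Cl: no H
  1 × F: no H
  1 × N: no H
  1 × N (charge +1): no H
  1 × O (charge -1): no H
  Total hydrogens = 10.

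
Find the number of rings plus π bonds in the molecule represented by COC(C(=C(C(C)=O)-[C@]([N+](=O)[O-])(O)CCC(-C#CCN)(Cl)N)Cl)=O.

6

Molecular formula from the SMILES: C13H17Cl2N3O6.
DoU = (2C + 2 + N − H − X)/2 = (2·13 + 2 + 3 − 17 − 2)/2 = 12/2 = 6.
(Structurally: 0 ring(s) + 6 π bond(s) = 6.)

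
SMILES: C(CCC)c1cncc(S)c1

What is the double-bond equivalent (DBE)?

4

Molecular formula from the SMILES: C9H13NS.
DoU = (2C + 2 + N − H − X)/2 = (2·9 + 2 + 1 − 13 − 0)/2 = 8/2 = 4.
(Structurally: 1 ring(s) + 3 π bond(s) = 4.)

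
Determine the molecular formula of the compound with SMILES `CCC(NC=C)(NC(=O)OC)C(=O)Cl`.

Heavy atoms from the SMILES: 8 C, 1 Cl, 2 N, 3 O.
Implicit hydrogens by atom environment:
  3 × C: no H
  3 × O: no H
  2 × C: 3 H each → 6
  2 × C: 2 H each → 4
  2 × N: 1 H each → 2
  1 × C: 1 H
  1 × Cl: no H
  Total hydrogens = 13.
Molecular formula: C8H13ClN2O3

C8H13ClN2O3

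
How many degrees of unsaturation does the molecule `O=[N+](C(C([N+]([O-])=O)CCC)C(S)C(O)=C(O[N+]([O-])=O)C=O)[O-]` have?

Molecular formula from the SMILES: C9H13N3O9S.
DoU = (2C + 2 + N − H − X)/2 = (2·9 + 2 + 3 − 13 − 0)/2 = 10/2 = 5.
(Structurally: 0 ring(s) + 5 π bond(s) = 5.)

5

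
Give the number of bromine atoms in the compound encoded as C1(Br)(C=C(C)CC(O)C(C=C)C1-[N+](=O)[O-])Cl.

1

The symbol for bromine appears 1 time in the SMILES.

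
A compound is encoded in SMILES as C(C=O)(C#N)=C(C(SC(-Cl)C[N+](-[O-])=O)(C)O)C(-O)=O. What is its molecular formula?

Heavy atoms from the SMILES: 9 C, 1 Cl, 2 N, 6 O, 1 S.
Implicit hydrogens by atom environment:
  5 × C: no H
  3 × O: no H
  2 × C: 1 H each → 2
  2 × O: 1 H each → 2
  1 × C: 3 H
  1 × C: 2 H
  1 × Cl: no H
  1 × N (charge +1): no H
  1 × N: no H
  1 × O (charge -1): no H
  1 × S: no H
  Total hydrogens = 9.
Molecular formula: C9H9ClN2O6S

C9H9ClN2O6S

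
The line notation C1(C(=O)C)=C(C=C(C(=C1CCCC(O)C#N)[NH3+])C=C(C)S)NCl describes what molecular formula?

C16H21ClN3O2S+

Heavy atoms from the SMILES: 16 C, 1 Cl, 3 N, 2 O, 1 S.
Implicit hydrogens by atom environment:
  5 × C (aromatic): no H
  3 × C: 2 H each → 6
  3 × C: no H
  2 × C: 3 H each → 6
  2 × C: 1 H each → 2
  1 × C (aromatic): 1 H
  1 × Cl: no H
  1 × N (charge +1): 3 H
  1 × N: 1 H
  1 × N: no H
  1 × O: 1 H
  1 × O: no H
  1 × S: 1 H
  Total hydrogens = 21.
Net charge +1.
Molecular formula: C16H21ClN3O2S+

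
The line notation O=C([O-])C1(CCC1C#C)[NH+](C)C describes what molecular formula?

Heavy atoms from the SMILES: 9 C, 1 N, 2 O.
Implicit hydrogens by atom environment:
  3 × C: no H
  2 × C: 3 H each → 6
  2 × C: 2 H each → 4
  2 × C: 1 H each → 2
  1 × N (charge +1): 1 H
  1 × O: no H
  1 × O (charge -1): no H
  Total hydrogens = 13.
Molecular formula: C9H13NO2

C9H13NO2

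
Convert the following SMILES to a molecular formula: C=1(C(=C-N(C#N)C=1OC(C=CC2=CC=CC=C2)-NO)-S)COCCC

Heavy atoms from the SMILES: 18 C, 3 N, 3 O, 1 S.
Implicit hydrogens by atom environment:
  6 × C (aromatic): 1 H each → 6
  4 × C (aromatic): no H
  3 × C: 2 H each → 6
  3 × C: 1 H each → 3
  2 × O: no H
  1 × C: 3 H
  1 × C: no H
  1 × N: 1 H
  1 × N (aromatic): no H
  1 × N: no H
  1 × O: 1 H
  1 × S: 1 H
  Total hydrogens = 21.
Molecular formula: C18H21N3O3S

C18H21N3O3S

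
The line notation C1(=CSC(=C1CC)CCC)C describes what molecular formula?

C10H16S

Heavy atoms from the SMILES: 10 C, 1 S.
Implicit hydrogens by atom environment:
  3 × C: 3 H each → 9
  3 × C: 2 H each → 6
  3 × C (aromatic): no H
  1 × C (aromatic): 1 H
  1 × S (aromatic): no H
  Total hydrogens = 16.
Molecular formula: C10H16S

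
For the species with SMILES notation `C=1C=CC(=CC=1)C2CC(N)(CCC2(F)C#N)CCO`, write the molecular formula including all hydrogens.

C15H19FN2O

Heavy atoms from the SMILES: 15 C, 1 F, 2 N, 1 O.
Implicit hydrogens by atom environment:
  5 × C: 2 H each → 10
  5 × C (aromatic): 1 H each → 5
  3 × C: no H
  1 × C: 1 H
  1 × C (aromatic): no H
  1 × F: no H
  1 × N: 2 H
  1 × N: no H
  1 × O: 1 H
  Total hydrogens = 19.
Molecular formula: C15H19FN2O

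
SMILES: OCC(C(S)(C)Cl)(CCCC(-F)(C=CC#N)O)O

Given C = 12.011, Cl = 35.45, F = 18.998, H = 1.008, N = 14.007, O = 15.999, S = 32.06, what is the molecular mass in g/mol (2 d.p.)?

Molecular formula: C11H17ClFNO3S.
M = 11×12.011 + 1×35.45 + 1×18.998 + 17×1.008 + 1×14.007 + 3×15.999 + 1×32.06 = 297.77 g/mol.

297.77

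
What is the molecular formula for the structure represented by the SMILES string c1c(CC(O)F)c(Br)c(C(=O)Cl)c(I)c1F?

Heavy atoms from the SMILES: 1 Br, 9 C, 1 Cl, 2 F, 1 I, 2 O.
Implicit hydrogens by atom environment:
  5 × C (aromatic): no H
  2 × F: no H
  1 × Br: no H
  1 × C: 2 H
  1 × C (aromatic): 1 H
  1 × C: 1 H
  1 × C: no H
  1 × Cl: no H
  1 × I: no H
  1 × O: 1 H
  1 × O: no H
  Total hydrogens = 5.
Molecular formula: C9H5BrClF2IO2

C9H5BrClF2IO2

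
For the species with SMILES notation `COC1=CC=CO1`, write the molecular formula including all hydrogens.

C5H6O2

Heavy atoms from the SMILES: 5 C, 2 O.
Implicit hydrogens by atom environment:
  3 × C (aromatic): 1 H each → 3
  1 × C: 3 H
  1 × C (aromatic): no H
  1 × O (aromatic): no H
  1 × O: no H
  Total hydrogens = 6.
Molecular formula: C5H6O2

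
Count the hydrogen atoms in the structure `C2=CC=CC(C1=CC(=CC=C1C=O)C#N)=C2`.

9

Hydrogens are implicit in SMILES; fill each atom to its normal valence:
  8 × C (aromatic): 1 H each → 8
  4 × C (aromatic): no H
  1 × C: 1 H
  1 × C: no H
  1 × N: no H
  1 × O: no H
  Total hydrogens = 9.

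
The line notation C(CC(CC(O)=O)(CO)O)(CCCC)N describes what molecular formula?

Heavy atoms from the SMILES: 10 C, 1 N, 4 O.
Implicit hydrogens by atom environment:
  6 × C: 2 H each → 12
  3 × O: 1 H each → 3
  2 × C: no H
  1 × C: 3 H
  1 × C: 1 H
  1 × N: 2 H
  1 × O: no H
  Total hydrogens = 21.
Molecular formula: C10H21NO4

C10H21NO4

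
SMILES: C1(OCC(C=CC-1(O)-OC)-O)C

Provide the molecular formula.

Heavy atoms from the SMILES: 8 C, 4 O.
Implicit hydrogens by atom environment:
  4 × C: 1 H each → 4
  2 × C: 3 H each → 6
  2 × O: 1 H each → 2
  2 × O: no H
  1 × C: 2 H
  1 × C: no H
  Total hydrogens = 14.
Molecular formula: C8H14O4

C8H14O4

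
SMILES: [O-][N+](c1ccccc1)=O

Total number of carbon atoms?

6

The symbol for carbon appears 6 times in the SMILES. Lowercase c denotes aromatic carbon and counts toward C.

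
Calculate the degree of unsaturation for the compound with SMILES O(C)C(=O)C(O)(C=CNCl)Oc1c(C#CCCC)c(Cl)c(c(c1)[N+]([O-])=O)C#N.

11

Molecular formula from the SMILES: C17H15Cl2N3O6.
DoU = (2C + 2 + N − H − X)/2 = (2·17 + 2 + 3 − 15 − 2)/2 = 22/2 = 11.
(Structurally: 1 ring(s) + 10 π bond(s) = 11.)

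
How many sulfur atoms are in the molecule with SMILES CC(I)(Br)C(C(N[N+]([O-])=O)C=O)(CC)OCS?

The symbol for sulfur appears 1 time in the SMILES.

1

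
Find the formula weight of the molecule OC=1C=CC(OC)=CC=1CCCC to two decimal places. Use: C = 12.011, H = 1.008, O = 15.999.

180.25

Molecular formula: C11H16O2.
M = 11×12.011 + 16×1.008 + 2×15.999 = 180.25 g/mol.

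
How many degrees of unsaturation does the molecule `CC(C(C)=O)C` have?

Molecular formula from the SMILES: C5H10O.
DoU = (2C + 2 + N − H − X)/2 = (2·5 + 2 + 0 − 10 − 0)/2 = 2/2 = 1.
(Structurally: 0 ring(s) + 1 π bond(s) = 1.)

1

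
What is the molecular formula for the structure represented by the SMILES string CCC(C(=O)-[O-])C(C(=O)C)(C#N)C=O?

C9H10NO4-

Heavy atoms from the SMILES: 9 C, 1 N, 4 O.
Implicit hydrogens by atom environment:
  4 × C: no H
  3 × O: no H
  2 × C: 3 H each → 6
  2 × C: 1 H each → 2
  1 × C: 2 H
  1 × N: no H
  1 × O (charge -1): no H
  Total hydrogens = 10.
Net charge -1.
Molecular formula: C9H10NO4-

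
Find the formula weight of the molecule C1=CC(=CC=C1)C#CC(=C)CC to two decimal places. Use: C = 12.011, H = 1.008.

Molecular formula: C12H12.
M = 12×12.011 + 12×1.008 = 156.23 g/mol.

156.23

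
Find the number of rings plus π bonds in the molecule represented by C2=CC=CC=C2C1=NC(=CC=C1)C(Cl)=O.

9

Molecular formula from the SMILES: C12H8ClNO.
DoU = (2C + 2 + N − H − X)/2 = (2·12 + 2 + 1 − 8 − 1)/2 = 18/2 = 9.
(Structurally: 2 ring(s) + 7 π bond(s) = 9.)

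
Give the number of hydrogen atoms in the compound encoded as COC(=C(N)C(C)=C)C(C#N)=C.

Hydrogens are implicit in SMILES; fill each atom to its normal valence:
  5 × C: no H
  2 × C: 3 H each → 6
  2 × C: 2 H each → 4
  1 × N: 2 H
  1 × N: no H
  1 × O: no H
  Total hydrogens = 12.

12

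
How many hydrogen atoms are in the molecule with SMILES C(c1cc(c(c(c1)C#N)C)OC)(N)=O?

Hydrogens are implicit in SMILES; fill each atom to its normal valence:
  4 × C (aromatic): no H
  2 × C: 3 H each → 6
  2 × C (aromatic): 1 H each → 2
  2 × C: no H
  2 × O: no H
  1 × N: 2 H
  1 × N: no H
  Total hydrogens = 10.

10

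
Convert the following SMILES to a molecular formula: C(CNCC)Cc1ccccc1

C11H17N

Heavy atoms from the SMILES: 11 C, 1 N.
Implicit hydrogens by atom environment:
  5 × C (aromatic): 1 H each → 5
  4 × C: 2 H each → 8
  1 × C: 3 H
  1 × C (aromatic): no H
  1 × N: 1 H
  Total hydrogens = 17.
Molecular formula: C11H17N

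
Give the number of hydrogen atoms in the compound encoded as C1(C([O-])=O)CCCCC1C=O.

11

Hydrogens are implicit in SMILES; fill each atom to its normal valence:
  4 × C: 2 H each → 8
  3 × C: 1 H each → 3
  2 × O: no H
  1 × C: no H
  1 × O (charge -1): no H
  Total hydrogens = 11.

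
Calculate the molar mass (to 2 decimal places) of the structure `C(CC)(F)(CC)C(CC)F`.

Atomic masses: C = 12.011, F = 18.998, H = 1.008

Molecular formula: C8H16F2.
M = 8×12.011 + 2×18.998 + 16×1.008 = 150.21 g/mol.

150.21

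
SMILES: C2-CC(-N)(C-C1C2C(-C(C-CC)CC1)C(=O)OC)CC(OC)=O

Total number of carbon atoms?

18

The symbol for carbon appears 18 times in the SMILES.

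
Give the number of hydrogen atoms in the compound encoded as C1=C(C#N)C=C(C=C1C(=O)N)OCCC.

12

Hydrogens are implicit in SMILES; fill each atom to its normal valence:
  3 × C (aromatic): 1 H each → 3
  3 × C (aromatic): no H
  2 × C: 2 H each → 4
  2 × C: no H
  2 × O: no H
  1 × C: 3 H
  1 × N: 2 H
  1 × N: no H
  Total hydrogens = 12.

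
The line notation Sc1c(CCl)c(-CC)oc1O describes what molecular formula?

C7H9ClO2S

Heavy atoms from the SMILES: 7 C, 1 Cl, 2 O, 1 S.
Implicit hydrogens by atom environment:
  4 × C (aromatic): no H
  2 × C: 2 H each → 4
  1 × C: 3 H
  1 × Cl: no H
  1 × O: 1 H
  1 × O (aromatic): no H
  1 × S: 1 H
  Total hydrogens = 9.
Molecular formula: C7H9ClO2S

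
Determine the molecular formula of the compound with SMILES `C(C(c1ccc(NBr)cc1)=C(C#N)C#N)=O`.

C11H6BrN3O

Heavy atoms from the SMILES: 1 Br, 11 C, 3 N, 1 O.
Implicit hydrogens by atom environment:
  4 × C (aromatic): 1 H each → 4
  4 × C: no H
  2 × C (aromatic): no H
  2 × N: no H
  1 × Br: no H
  1 × C: 1 H
  1 × N: 1 H
  1 × O: no H
  Total hydrogens = 6.
Molecular formula: C11H6BrN3O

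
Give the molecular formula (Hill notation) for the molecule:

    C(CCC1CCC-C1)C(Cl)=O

Heavy atoms from the SMILES: 9 C, 1 Cl, 1 O.
Implicit hydrogens by atom environment:
  7 × C: 2 H each → 14
  1 × C: 1 H
  1 × C: no H
  1 × Cl: no H
  1 × O: no H
  Total hydrogens = 15.
Molecular formula: C9H15ClO

C9H15ClO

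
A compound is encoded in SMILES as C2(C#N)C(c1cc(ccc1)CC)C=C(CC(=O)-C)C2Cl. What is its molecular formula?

Heavy atoms from the SMILES: 17 C, 1 Cl, 1 N, 1 O.
Implicit hydrogens by atom environment:
  4 × C: 1 H each → 4
  4 × C (aromatic): 1 H each → 4
  3 × C: no H
  2 × C: 3 H each → 6
  2 × C: 2 H each → 4
  2 × C (aromatic): no H
  1 × Cl: no H
  1 × N: no H
  1 × O: no H
  Total hydrogens = 18.
Molecular formula: C17H18ClNO

C17H18ClNO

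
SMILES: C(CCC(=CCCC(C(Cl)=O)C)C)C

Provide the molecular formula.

Heavy atoms from the SMILES: 12 C, 1 Cl, 1 O.
Implicit hydrogens by atom environment:
  5 × C: 2 H each → 10
  3 × C: 3 H each → 9
  2 × C: 1 H each → 2
  2 × C: no H
  1 × Cl: no H
  1 × O: no H
  Total hydrogens = 21.
Molecular formula: C12H21ClO

C12H21ClO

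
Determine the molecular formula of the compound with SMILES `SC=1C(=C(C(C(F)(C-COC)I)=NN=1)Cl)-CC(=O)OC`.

Heavy atoms from the SMILES: 11 C, 1 Cl, 1 F, 1 I, 2 N, 3 O, 1 S.
Implicit hydrogens by atom environment:
  4 × C (aromatic): no H
  3 × C: 2 H each → 6
  3 × O: no H
  2 × C: 3 H each → 6
  2 × C: no H
  2 × N (aromatic): no H
  1 × Cl: no H
  1 × F: no H
  1 × I: no H
  1 × S: 1 H
  Total hydrogens = 13.
Molecular formula: C11H13ClFIN2O3S

C11H13ClFIN2O3S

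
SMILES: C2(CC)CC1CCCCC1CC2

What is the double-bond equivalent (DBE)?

Molecular formula from the SMILES: C12H22.
DoU = (2C + 2 + N − H − X)/2 = (2·12 + 2 + 0 − 22 − 0)/2 = 4/2 = 2.
(Structurally: 2 ring(s) + 0 π bond(s) = 2.)

2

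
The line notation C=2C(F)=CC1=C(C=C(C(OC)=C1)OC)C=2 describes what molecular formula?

Heavy atoms from the SMILES: 12 C, 1 F, 2 O.
Implicit hydrogens by atom environment:
  5 × C (aromatic): 1 H each → 5
  5 × C (aromatic): no H
  2 × C: 3 H each → 6
  2 × O: no H
  1 × F: no H
  Total hydrogens = 11.
Molecular formula: C12H11FO2

C12H11FO2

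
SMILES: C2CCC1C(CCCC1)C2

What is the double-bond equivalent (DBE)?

2

Molecular formula from the SMILES: C10H18.
DoU = (2C + 2 + N − H − X)/2 = (2·10 + 2 + 0 − 18 − 0)/2 = 4/2 = 2.
(Structurally: 2 ring(s) + 0 π bond(s) = 2.)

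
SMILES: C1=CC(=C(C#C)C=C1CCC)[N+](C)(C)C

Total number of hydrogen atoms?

20

Hydrogens are implicit in SMILES; fill each atom to its normal valence:
  4 × C: 3 H each → 12
  3 × C (aromatic): 1 H each → 3
  3 × C (aromatic): no H
  2 × C: 2 H each → 4
  1 × C: 1 H
  1 × C: no H
  1 × N (charge +1): no H
  Total hydrogens = 20.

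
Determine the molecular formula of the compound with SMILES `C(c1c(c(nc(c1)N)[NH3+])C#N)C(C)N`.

Heavy atoms from the SMILES: 9 C, 5 N.
Implicit hydrogens by atom environment:
  4 × C (aromatic): no H
  2 × N: 2 H each → 4
  1 × C: 3 H
  1 × C: 2 H
  1 × C (aromatic): 1 H
  1 × C: 1 H
  1 × C: no H
  1 × N (charge +1): 3 H
  1 × N (aromatic): no H
  1 × N: no H
  Total hydrogens = 14.
Net charge +1.
Molecular formula: C9H14N5+

C9H14N5+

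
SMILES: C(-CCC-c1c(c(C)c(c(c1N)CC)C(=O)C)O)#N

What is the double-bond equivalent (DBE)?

Molecular formula from the SMILES: C15H20N2O2.
DoU = (2C + 2 + N − H − X)/2 = (2·15 + 2 + 2 − 20 − 0)/2 = 14/2 = 7.
(Structurally: 1 ring(s) + 6 π bond(s) = 7.)

7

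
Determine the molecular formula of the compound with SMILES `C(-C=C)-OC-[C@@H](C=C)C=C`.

Heavy atoms from the SMILES: 9 C, 1 O.
Implicit hydrogens by atom environment:
  5 × C: 2 H each → 10
  4 × C: 1 H each → 4
  1 × O: no H
  Total hydrogens = 14.
Molecular formula: C9H14O

C9H14O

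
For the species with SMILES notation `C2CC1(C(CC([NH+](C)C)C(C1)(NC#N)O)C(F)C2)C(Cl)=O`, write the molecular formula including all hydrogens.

Heavy atoms from the SMILES: 14 C, 1 Cl, 1 F, 3 N, 2 O.
Implicit hydrogens by atom environment:
  5 × C: 2 H each → 10
  4 × C: no H
  3 × C: 1 H each → 3
  2 × C: 3 H each → 6
  1 × Cl: no H
  1 × F: no H
  1 × N (charge +1): 1 H
  1 × N: 1 H
  1 × N: no H
  1 × O: 1 H
  1 × O: no H
  Total hydrogens = 22.
Net charge +1.
Molecular formula: C14H22ClFN3O2+

C14H22ClFN3O2+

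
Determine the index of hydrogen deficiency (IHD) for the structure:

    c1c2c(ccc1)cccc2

7

Molecular formula from the SMILES: C10H8.
DoU = (2C + 2 + N − H − X)/2 = (2·10 + 2 + 0 − 8 − 0)/2 = 14/2 = 7.
(Structurally: 2 ring(s) + 5 π bond(s) = 7.)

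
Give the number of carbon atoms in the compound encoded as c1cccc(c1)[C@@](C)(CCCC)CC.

14

The symbol for carbon appears 14 times in the SMILES. Lowercase c denotes aromatic carbon and counts toward C.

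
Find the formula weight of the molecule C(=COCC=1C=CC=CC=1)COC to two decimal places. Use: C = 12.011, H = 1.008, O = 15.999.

178.23

Molecular formula: C11H14O2.
M = 11×12.011 + 14×1.008 + 2×15.999 = 178.23 g/mol.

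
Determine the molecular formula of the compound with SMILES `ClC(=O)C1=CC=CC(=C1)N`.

Heavy atoms from the SMILES: 7 C, 1 Cl, 1 N, 1 O.
Implicit hydrogens by atom environment:
  4 × C (aromatic): 1 H each → 4
  2 × C (aromatic): no H
  1 × C: no H
  1 × Cl: no H
  1 × N: 2 H
  1 × O: no H
  Total hydrogens = 6.
Molecular formula: C7H6ClNO

C7H6ClNO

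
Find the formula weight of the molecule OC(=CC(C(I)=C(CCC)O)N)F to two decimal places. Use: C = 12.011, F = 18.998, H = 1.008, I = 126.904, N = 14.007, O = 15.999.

301.10

Molecular formula: C8H13FINO2.
M = 8×12.011 + 1×18.998 + 13×1.008 + 1×126.904 + 1×14.007 + 2×15.999 = 301.10 g/mol.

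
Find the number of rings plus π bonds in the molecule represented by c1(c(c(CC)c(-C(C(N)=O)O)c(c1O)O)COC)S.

5

Molecular formula from the SMILES: C12H17NO5S.
DoU = (2C + 2 + N − H − X)/2 = (2·12 + 2 + 1 − 17 − 0)/2 = 10/2 = 5.
(Structurally: 1 ring(s) + 4 π bond(s) = 5.)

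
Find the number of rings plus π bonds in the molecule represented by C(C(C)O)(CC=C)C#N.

Molecular formula from the SMILES: C7H11NO.
DoU = (2C + 2 + N − H − X)/2 = (2·7 + 2 + 1 − 11 − 0)/2 = 6/2 = 3.
(Structurally: 0 ring(s) + 3 π bond(s) = 3.)

3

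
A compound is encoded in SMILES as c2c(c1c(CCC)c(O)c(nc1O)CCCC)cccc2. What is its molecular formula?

C18H23NO2

Heavy atoms from the SMILES: 18 C, 1 N, 2 O.
Implicit hydrogens by atom environment:
  6 × C (aromatic): no H
  5 × C: 2 H each → 10
  5 × C (aromatic): 1 H each → 5
  2 × C: 3 H each → 6
  2 × O: 1 H each → 2
  1 × N (aromatic): no H
  Total hydrogens = 23.
Molecular formula: C18H23NO2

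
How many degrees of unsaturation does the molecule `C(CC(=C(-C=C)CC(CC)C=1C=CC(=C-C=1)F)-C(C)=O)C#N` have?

9

Molecular formula from the SMILES: C19H22FNO.
DoU = (2C + 2 + N − H − X)/2 = (2·19 + 2 + 1 − 22 − 1)/2 = 18/2 = 9.
(Structurally: 1 ring(s) + 8 π bond(s) = 9.)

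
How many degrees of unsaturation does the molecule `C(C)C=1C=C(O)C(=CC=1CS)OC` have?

4

Molecular formula from the SMILES: C10H14O2S.
DoU = (2C + 2 + N − H − X)/2 = (2·10 + 2 + 0 − 14 − 0)/2 = 8/2 = 4.
(Structurally: 1 ring(s) + 3 π bond(s) = 4.)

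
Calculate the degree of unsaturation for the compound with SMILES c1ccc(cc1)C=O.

5

Molecular formula from the SMILES: C7H6O.
DoU = (2C + 2 + N − H − X)/2 = (2·7 + 2 + 0 − 6 − 0)/2 = 10/2 = 5.
(Structurally: 1 ring(s) + 4 π bond(s) = 5.)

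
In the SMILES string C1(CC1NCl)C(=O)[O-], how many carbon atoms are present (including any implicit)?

4

The symbol for carbon appears 4 times in the SMILES. (Cl is a single chlorine, not C + l.)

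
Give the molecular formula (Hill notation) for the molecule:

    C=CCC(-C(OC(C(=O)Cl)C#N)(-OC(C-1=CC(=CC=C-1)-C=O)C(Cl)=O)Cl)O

C17H14Cl3NO6

Heavy atoms from the SMILES: 17 C, 3 Cl, 1 N, 6 O.
Implicit hydrogens by atom environment:
  5 × C: 1 H each → 5
  5 × O: no H
  4 × C (aromatic): 1 H each → 4
  4 × C: no H
  3 × Cl: no H
  2 × C: 2 H each → 4
  2 × C (aromatic): no H
  1 × N: no H
  1 × O: 1 H
  Total hydrogens = 14.
Molecular formula: C17H14Cl3NO6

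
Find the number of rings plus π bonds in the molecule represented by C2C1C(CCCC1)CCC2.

2

Molecular formula from the SMILES: C10H18.
DoU = (2C + 2 + N − H − X)/2 = (2·10 + 2 + 0 − 18 − 0)/2 = 4/2 = 2.
(Structurally: 2 ring(s) + 0 π bond(s) = 2.)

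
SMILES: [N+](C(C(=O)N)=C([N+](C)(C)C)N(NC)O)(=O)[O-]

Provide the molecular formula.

C7H16N5O4+

Heavy atoms from the SMILES: 7 C, 5 N, 4 O.
Implicit hydrogens by atom environment:
  4 × C: 3 H each → 12
  3 × C: no H
  2 × N (charge +1): no H
  2 × O: no H
  1 × N: 2 H
  1 × N: 1 H
  1 × N: no H
  1 × O: 1 H
  1 × O (charge -1): no H
  Total hydrogens = 16.
Net charge +1.
Molecular formula: C7H16N5O4+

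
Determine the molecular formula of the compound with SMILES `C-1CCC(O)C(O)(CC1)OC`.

Heavy atoms from the SMILES: 8 C, 3 O.
Implicit hydrogens by atom environment:
  5 × C: 2 H each → 10
  2 × O: 1 H each → 2
  1 × C: 3 H
  1 × C: 1 H
  1 × C: no H
  1 × O: no H
  Total hydrogens = 16.
Molecular formula: C8H16O3

C8H16O3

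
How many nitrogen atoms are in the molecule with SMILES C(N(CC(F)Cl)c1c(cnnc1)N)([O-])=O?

The symbol for nitrogen appears 4 times in the SMILES.

4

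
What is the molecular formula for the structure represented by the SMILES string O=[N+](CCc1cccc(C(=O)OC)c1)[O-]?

C10H11NO4

Heavy atoms from the SMILES: 10 C, 1 N, 4 O.
Implicit hydrogens by atom environment:
  4 × C (aromatic): 1 H each → 4
  3 × O: no H
  2 × C: 2 H each → 4
  2 × C (aromatic): no H
  1 × C: 3 H
  1 × C: no H
  1 × N (charge +1): no H
  1 × O (charge -1): no H
  Total hydrogens = 11.
Molecular formula: C10H11NO4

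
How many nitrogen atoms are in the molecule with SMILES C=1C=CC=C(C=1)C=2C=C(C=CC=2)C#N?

1

The symbol for nitrogen appears 1 time in the SMILES.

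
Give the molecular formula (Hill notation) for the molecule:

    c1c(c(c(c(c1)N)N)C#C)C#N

C9H7N3

Heavy atoms from the SMILES: 9 C, 3 N.
Implicit hydrogens by atom environment:
  4 × C (aromatic): no H
  2 × C (aromatic): 1 H each → 2
  2 × C: no H
  2 × N: 2 H each → 4
  1 × C: 1 H
  1 × N: no H
  Total hydrogens = 7.
Molecular formula: C9H7N3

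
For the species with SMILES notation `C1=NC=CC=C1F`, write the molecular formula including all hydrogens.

Heavy atoms from the SMILES: 5 C, 1 F, 1 N.
Implicit hydrogens by atom environment:
  4 × C (aromatic): 1 H each → 4
  1 × C (aromatic): no H
  1 × F: no H
  1 × N (aromatic): no H
  Total hydrogens = 4.
Molecular formula: C5H4FN

C5H4FN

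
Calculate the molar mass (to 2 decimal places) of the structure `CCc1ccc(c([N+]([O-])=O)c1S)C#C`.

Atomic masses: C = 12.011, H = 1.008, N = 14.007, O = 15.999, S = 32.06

Molecular formula: C10H9NO2S.
M = 10×12.011 + 9×1.008 + 1×14.007 + 2×15.999 + 1×32.06 = 207.25 g/mol.

207.25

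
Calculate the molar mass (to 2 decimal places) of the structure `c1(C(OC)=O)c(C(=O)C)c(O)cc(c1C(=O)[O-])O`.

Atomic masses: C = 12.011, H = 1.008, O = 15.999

Molecular formula: C11H9O7-.
M = 11×12.011 + 9×1.008 + 7×15.999 = 253.19 g/mol.

253.19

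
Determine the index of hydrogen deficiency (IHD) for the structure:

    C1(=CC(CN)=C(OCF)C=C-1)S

Molecular formula from the SMILES: C8H10FNOS.
DoU = (2C + 2 + N − H − X)/2 = (2·8 + 2 + 1 − 10 − 1)/2 = 8/2 = 4.
(Structurally: 1 ring(s) + 3 π bond(s) = 4.)

4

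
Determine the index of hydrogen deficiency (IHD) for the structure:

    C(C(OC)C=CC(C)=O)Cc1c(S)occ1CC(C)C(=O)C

Molecular formula from the SMILES: C17H24O4S.
DoU = (2C + 2 + N − H − X)/2 = (2·17 + 2 + 0 − 24 − 0)/2 = 12/2 = 6.
(Structurally: 1 ring(s) + 5 π bond(s) = 6.)

6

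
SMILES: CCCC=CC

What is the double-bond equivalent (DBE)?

Molecular formula from the SMILES: C6H12.
DoU = (2C + 2 + N − H − X)/2 = (2·6 + 2 + 0 − 12 − 0)/2 = 2/2 = 1.
(Structurally: 0 ring(s) + 1 π bond(s) = 1.)

1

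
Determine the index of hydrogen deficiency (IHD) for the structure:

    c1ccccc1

Molecular formula from the SMILES: C6H6.
DoU = (2C + 2 + N − H − X)/2 = (2·6 + 2 + 0 − 6 − 0)/2 = 8/2 = 4.
(Structurally: 1 ring(s) + 3 π bond(s) = 4.)

4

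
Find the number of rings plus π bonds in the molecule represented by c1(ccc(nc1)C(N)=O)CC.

5

Molecular formula from the SMILES: C8H10N2O.
DoU = (2C + 2 + N − H − X)/2 = (2·8 + 2 + 2 − 10 − 0)/2 = 10/2 = 5.
(Structurally: 1 ring(s) + 4 π bond(s) = 5.)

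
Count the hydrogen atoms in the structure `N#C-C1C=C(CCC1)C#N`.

Hydrogens are implicit in SMILES; fill each atom to its normal valence:
  3 × C: 2 H each → 6
  3 × C: no H
  2 × C: 1 H each → 2
  2 × N: no H
  Total hydrogens = 8.

8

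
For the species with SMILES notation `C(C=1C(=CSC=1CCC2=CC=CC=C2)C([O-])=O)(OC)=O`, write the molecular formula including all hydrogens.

C15H13O4S-

Heavy atoms from the SMILES: 15 C, 4 O, 1 S.
Implicit hydrogens by atom environment:
  6 × C (aromatic): 1 H each → 6
  4 × C (aromatic): no H
  3 × O: no H
  2 × C: 2 H each → 4
  2 × C: no H
  1 × C: 3 H
  1 × O (charge -1): no H
  1 × S (aromatic): no H
  Total hydrogens = 13.
Net charge -1.
Molecular formula: C15H13O4S-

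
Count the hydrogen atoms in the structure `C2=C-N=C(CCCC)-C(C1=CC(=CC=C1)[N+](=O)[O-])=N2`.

15

Hydrogens are implicit in SMILES; fill each atom to its normal valence:
  6 × C (aromatic): 1 H each → 6
  4 × C (aromatic): no H
  3 × C: 2 H each → 6
  2 × N (aromatic): no H
  1 × C: 3 H
  1 × N (charge +1): no H
  1 × O: no H
  1 × O (charge -1): no H
  Total hydrogens = 15.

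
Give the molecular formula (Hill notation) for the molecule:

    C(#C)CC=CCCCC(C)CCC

Heavy atoms from the SMILES: 13 C.
Implicit hydrogens by atom environment:
  6 × C: 2 H each → 12
  4 × C: 1 H each → 4
  2 × C: 3 H each → 6
  1 × C: no H
  Total hydrogens = 22.
Molecular formula: C13H22

C13H22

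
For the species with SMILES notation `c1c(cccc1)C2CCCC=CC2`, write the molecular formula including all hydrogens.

Heavy atoms from the SMILES: 13 C.
Implicit hydrogens by atom environment:
  5 × C (aromatic): 1 H each → 5
  4 × C: 2 H each → 8
  3 × C: 1 H each → 3
  1 × C (aromatic): no H
  Total hydrogens = 16.
Molecular formula: C13H16

C13H16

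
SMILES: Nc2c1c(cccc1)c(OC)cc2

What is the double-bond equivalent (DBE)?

7

Molecular formula from the SMILES: C11H11NO.
DoU = (2C + 2 + N − H − X)/2 = (2·11 + 2 + 1 − 11 − 0)/2 = 14/2 = 7.
(Structurally: 2 ring(s) + 5 π bond(s) = 7.)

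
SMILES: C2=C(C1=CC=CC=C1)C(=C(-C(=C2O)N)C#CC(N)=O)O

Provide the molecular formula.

C15H12N2O3

Heavy atoms from the SMILES: 15 C, 2 N, 3 O.
Implicit hydrogens by atom environment:
  6 × C (aromatic): 1 H each → 6
  6 × C (aromatic): no H
  3 × C: no H
  2 × N: 2 H each → 4
  2 × O: 1 H each → 2
  1 × O: no H
  Total hydrogens = 12.
Molecular formula: C15H12N2O3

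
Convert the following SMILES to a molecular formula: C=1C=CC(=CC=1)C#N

Heavy atoms from the SMILES: 7 C, 1 N.
Implicit hydrogens by atom environment:
  5 × C (aromatic): 1 H each → 5
  1 × C (aromatic): no H
  1 × C: no H
  1 × N: no H
  Total hydrogens = 5.
Molecular formula: C7H5N

C7H5N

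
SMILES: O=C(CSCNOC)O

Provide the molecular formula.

C4H9NO3S

Heavy atoms from the SMILES: 4 C, 1 N, 3 O, 1 S.
Implicit hydrogens by atom environment:
  2 × C: 2 H each → 4
  2 × O: no H
  1 × C: 3 H
  1 × C: no H
  1 × N: 1 H
  1 × O: 1 H
  1 × S: no H
  Total hydrogens = 9.
Molecular formula: C4H9NO3S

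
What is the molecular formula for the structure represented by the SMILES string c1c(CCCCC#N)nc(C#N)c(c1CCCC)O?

C15H19N3O

Heavy atoms from the SMILES: 15 C, 3 N, 1 O.
Implicit hydrogens by atom environment:
  7 × C: 2 H each → 14
  4 × C (aromatic): no H
  2 × C: no H
  2 × N: no H
  1 × C: 3 H
  1 × C (aromatic): 1 H
  1 × N (aromatic): no H
  1 × O: 1 H
  Total hydrogens = 19.
Molecular formula: C15H19N3O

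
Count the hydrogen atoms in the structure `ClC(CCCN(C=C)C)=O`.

12

Hydrogens are implicit in SMILES; fill each atom to its normal valence:
  4 × C: 2 H each → 8
  1 × C: 3 H
  1 × C: 1 H
  1 × C: no H
  1 × Cl: no H
  1 × N: no H
  1 × O: no H
  Total hydrogens = 12.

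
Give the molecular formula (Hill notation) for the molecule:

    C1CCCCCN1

C6H13N

Heavy atoms from the SMILES: 6 C, 1 N.
Implicit hydrogens by atom environment:
  6 × C: 2 H each → 12
  1 × N: 1 H
  Total hydrogens = 13.
Molecular formula: C6H13N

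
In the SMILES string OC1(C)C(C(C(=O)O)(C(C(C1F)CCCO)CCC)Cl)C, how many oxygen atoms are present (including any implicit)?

The symbol for oxygen appears 4 times in the SMILES.

4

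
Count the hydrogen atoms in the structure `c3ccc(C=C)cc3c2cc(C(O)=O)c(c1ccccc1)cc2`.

Hydrogens are implicit in SMILES; fill each atom to its normal valence:
  12 × C (aromatic): 1 H each → 12
  6 × C (aromatic): no H
  1 × C: 2 H
  1 × C: 1 H
  1 × C: no H
  1 × O: 1 H
  1 × O: no H
  Total hydrogens = 16.

16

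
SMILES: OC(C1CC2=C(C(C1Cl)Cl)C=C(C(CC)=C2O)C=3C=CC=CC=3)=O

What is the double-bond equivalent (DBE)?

Molecular formula from the SMILES: C19H18Cl2O3.
DoU = (2C + 2 + N − H − X)/2 = (2·19 + 2 + 0 − 18 − 2)/2 = 20/2 = 10.
(Structurally: 3 ring(s) + 7 π bond(s) = 10.)

10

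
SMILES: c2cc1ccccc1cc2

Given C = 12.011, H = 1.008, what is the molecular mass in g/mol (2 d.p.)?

128.17

Molecular formula: C10H8.
M = 10×12.011 + 8×1.008 = 128.17 g/mol.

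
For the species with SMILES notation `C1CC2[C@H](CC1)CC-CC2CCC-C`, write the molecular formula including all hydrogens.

C14H26

Heavy atoms from the SMILES: 14 C.
Implicit hydrogens by atom environment:
  10 × C: 2 H each → 20
  3 × C: 1 H each → 3
  1 × C: 3 H
  Total hydrogens = 26.
Molecular formula: C14H26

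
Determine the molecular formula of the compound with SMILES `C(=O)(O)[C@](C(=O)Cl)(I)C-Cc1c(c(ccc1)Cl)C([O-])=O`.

C12H8Cl2IO5-

Heavy atoms from the SMILES: 12 C, 2 Cl, 1 I, 5 O.
Implicit hydrogens by atom environment:
  4 × C: no H
  3 × C (aromatic): 1 H each → 3
  3 × C (aromatic): no H
  3 × O: no H
  2 × C: 2 H each → 4
  2 × Cl: no H
  1 × I: no H
  1 × O: 1 H
  1 × O (charge -1): no H
  Total hydrogens = 8.
Net charge -1.
Molecular formula: C12H8Cl2IO5-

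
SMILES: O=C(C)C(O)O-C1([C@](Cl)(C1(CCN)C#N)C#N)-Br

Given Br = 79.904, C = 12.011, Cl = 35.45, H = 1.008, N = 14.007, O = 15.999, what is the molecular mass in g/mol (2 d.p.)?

Molecular formula: C10H11BrClN3O3.
M = 1×79.904 + 10×12.011 + 1×35.45 + 11×1.008 + 3×14.007 + 3×15.999 = 336.57 g/mol.

336.57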